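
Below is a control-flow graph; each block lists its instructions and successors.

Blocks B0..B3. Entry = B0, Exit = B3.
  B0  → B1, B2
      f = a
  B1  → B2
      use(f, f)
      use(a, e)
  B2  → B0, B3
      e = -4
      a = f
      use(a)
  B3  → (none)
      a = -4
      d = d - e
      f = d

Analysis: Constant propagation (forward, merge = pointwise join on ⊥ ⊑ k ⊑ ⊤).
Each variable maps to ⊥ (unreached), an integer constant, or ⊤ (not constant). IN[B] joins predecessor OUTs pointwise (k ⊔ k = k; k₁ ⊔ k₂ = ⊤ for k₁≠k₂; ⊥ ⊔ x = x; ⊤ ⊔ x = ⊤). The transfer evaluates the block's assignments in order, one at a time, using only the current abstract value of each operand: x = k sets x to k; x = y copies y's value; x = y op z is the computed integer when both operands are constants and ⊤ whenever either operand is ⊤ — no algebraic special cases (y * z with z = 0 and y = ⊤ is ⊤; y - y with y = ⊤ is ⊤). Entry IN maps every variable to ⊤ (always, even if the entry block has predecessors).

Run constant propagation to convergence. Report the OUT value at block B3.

Fixpoint table:
  B0:   IN=(all ⊤)   OUT=(all ⊤)
  B1:   IN=(all ⊤)   OUT=(all ⊤)
  B2:   IN=(all ⊤)   OUT={e:-4; rest ⊤}
  B3:   IN={e:-4; rest ⊤}   OUT={a:-4, e:-4; rest ⊤}

Merge at B3: IN[B3] = OUT[B2] = {a: ⊤, b: ⊤, c: ⊤, d: ⊤, e: -4, f: ⊤}
Applying B3's transfer function to that IN value gives OUT[B3] (row B3 above).

Answer: {a: -4, b: ⊤, c: ⊤, d: ⊤, e: -4, f: ⊤}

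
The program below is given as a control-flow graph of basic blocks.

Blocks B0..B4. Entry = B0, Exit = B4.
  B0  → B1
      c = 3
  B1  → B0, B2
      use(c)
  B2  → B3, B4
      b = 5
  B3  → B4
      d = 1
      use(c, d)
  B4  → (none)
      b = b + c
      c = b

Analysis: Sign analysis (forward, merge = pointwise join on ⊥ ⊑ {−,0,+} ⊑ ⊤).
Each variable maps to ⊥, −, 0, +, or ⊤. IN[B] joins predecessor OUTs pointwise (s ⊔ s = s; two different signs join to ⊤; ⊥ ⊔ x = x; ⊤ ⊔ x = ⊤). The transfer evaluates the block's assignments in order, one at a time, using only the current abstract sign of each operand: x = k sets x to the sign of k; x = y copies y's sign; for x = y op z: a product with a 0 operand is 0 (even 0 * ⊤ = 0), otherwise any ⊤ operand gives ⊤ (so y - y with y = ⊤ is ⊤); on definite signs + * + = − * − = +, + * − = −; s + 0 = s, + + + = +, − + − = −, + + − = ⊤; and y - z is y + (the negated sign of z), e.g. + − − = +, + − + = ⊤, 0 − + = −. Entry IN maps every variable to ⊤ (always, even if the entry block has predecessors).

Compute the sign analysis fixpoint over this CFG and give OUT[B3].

Converged values:
  B0:  IN=(all ⊤)  OUT={c:+; rest ⊤}
  B1:  IN={c:+; rest ⊤}  OUT={c:+; rest ⊤}
  B2:  IN={c:+; rest ⊤}  OUT={b:+, c:+; rest ⊤}
  B3:  IN={b:+, c:+; rest ⊤}  OUT={b:+, c:+, d:+; rest ⊤}
  B4:  IN={b:+, c:+; rest ⊤}  OUT={b:+, c:+; rest ⊤}

Merge at B3: IN[B3] = OUT[B2] = {a: ⊤, b: +, c: +, d: ⊤, e: ⊤, f: ⊤}
Applying B3's transfer function to that IN value gives OUT[B3] (row B3 above).

Answer: {a: ⊤, b: +, c: +, d: +, e: ⊤, f: ⊤}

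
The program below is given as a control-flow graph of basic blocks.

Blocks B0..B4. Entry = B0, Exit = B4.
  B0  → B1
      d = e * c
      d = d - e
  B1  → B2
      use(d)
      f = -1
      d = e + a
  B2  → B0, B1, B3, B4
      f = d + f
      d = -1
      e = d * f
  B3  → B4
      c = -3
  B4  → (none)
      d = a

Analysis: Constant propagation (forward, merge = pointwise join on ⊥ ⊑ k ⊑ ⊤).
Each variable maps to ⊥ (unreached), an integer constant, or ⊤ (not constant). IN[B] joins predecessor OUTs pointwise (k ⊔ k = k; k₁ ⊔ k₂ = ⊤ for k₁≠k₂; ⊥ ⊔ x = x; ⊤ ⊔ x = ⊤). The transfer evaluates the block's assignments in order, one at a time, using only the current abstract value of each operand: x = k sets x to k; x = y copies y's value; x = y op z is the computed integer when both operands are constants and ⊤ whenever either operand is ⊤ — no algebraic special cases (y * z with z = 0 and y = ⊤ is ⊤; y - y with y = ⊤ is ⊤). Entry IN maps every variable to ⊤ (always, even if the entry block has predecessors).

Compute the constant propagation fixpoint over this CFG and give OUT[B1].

Converged values:
  B0:  IN=(all ⊤)  OUT=(all ⊤)
  B1:  IN=(all ⊤)  OUT={f:-1; rest ⊤}
  B2:  IN={f:-1; rest ⊤}  OUT={d:-1; rest ⊤}
  B3:  IN={d:-1; rest ⊤}  OUT={c:-3, d:-1; rest ⊤}
  B4:  IN={d:-1; rest ⊤}  OUT=(all ⊤)

Merge at B1: IN[B1] = OUT[B0] ⊔ OUT[B2] = {a: ⊤, b: ⊤, c: ⊤, d: ⊤, e: ⊤, f: ⊤}
Applying B1's transfer function to that IN value gives OUT[B1] (row B1 above).

Answer: {a: ⊤, b: ⊤, c: ⊤, d: ⊤, e: ⊤, f: -1}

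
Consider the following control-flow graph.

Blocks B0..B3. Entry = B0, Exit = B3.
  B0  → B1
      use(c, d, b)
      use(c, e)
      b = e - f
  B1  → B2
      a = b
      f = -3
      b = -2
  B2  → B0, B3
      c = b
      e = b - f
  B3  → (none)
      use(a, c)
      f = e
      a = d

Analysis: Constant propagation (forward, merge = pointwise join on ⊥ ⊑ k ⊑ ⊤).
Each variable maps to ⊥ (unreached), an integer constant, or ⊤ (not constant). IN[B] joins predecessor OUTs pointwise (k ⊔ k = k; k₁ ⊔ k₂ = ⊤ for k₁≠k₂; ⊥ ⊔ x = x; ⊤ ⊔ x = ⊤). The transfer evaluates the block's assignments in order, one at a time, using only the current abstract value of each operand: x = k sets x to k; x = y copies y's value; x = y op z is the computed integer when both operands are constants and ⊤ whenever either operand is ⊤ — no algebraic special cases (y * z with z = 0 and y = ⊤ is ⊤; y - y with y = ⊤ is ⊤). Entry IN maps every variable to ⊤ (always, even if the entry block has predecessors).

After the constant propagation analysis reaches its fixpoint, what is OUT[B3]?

Answer: {a: ⊤, b: -2, c: -2, d: ⊤, e: 1, f: 1}

Trace:
Per-block solution:
  B0: | IN=(all ⊤) | OUT=(all ⊤)
  B1: | IN=(all ⊤) | OUT={b:-2, f:-3; rest ⊤}
  B2: | IN={b:-2, f:-3; rest ⊤} | OUT={b:-2, c:-2, e:1, f:-3; rest ⊤}
  B3: | IN={b:-2, c:-2, e:1, f:-3; rest ⊤} | OUT={b:-2, c:-2, e:1, f:1; rest ⊤}

Merge at B3: IN[B3] = OUT[B2] = {a: ⊤, b: -2, c: -2, d: ⊤, e: 1, f: -3}
Applying B3's transfer function to that IN value gives OUT[B3] (row B3 above).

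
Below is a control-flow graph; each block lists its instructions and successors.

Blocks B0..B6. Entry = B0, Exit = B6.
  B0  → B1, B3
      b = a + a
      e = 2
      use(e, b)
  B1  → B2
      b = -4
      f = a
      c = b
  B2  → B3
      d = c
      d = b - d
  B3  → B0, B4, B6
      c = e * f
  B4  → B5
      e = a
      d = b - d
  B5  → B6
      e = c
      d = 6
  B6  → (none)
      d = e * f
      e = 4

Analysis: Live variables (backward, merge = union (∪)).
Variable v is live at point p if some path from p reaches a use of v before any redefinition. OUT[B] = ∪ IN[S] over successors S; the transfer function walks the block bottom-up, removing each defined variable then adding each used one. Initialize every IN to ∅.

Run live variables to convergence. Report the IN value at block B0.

Per-block solution:
  B0:   IN={a, d, f}   OUT={a, b, d, e, f}
  B1:   IN={a, e}   OUT={a, b, c, e, f}
  B2:   IN={a, b, c, e, f}   OUT={a, b, d, e, f}
  B3:   IN={a, b, d, e, f}   OUT={a, b, c, d, e, f}
  B4:   IN={a, b, c, d, f}   OUT={c, f}
  B5:   IN={c, f}   OUT={e, f}
  B6:   IN={e, f}   OUT={}

Merge at B0: OUT[B0] = IN[B1] ⊔ IN[B3] = {a, b, d, e, f}
Applying B0's transfer function to that OUT value gives IN[B0] (row B0 above).

Answer: {a, d, f}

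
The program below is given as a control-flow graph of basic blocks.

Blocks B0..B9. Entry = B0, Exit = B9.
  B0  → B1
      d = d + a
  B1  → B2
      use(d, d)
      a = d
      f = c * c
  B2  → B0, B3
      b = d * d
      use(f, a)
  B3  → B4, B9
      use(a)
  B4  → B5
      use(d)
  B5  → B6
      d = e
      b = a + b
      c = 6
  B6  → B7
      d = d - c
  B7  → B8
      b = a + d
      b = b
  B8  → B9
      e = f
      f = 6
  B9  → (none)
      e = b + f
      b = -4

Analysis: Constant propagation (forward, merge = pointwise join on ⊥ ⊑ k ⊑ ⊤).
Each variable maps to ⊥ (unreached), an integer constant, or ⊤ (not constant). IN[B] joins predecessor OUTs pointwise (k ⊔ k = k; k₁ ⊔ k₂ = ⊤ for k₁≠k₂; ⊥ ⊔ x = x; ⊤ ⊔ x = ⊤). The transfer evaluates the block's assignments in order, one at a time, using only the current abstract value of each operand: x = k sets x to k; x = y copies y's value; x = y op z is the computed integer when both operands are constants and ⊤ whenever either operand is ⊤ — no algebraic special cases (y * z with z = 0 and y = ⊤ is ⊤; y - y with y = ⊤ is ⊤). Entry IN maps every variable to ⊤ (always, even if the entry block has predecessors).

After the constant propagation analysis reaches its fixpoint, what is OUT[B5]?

Answer: {a: ⊤, b: ⊤, c: 6, d: ⊤, e: ⊤, f: ⊤}

Working:
Per-block solution:
  B0: | IN=(all ⊤) | OUT=(all ⊤)
  B1: | IN=(all ⊤) | OUT=(all ⊤)
  B2: | IN=(all ⊤) | OUT=(all ⊤)
  B3: | IN=(all ⊤) | OUT=(all ⊤)
  B4: | IN=(all ⊤) | OUT=(all ⊤)
  B5: | IN=(all ⊤) | OUT={c:6; rest ⊤}
  B6: | IN={c:6; rest ⊤} | OUT={c:6; rest ⊤}
  B7: | IN={c:6; rest ⊤} | OUT={c:6; rest ⊤}
  B8: | IN={c:6; rest ⊤} | OUT={c:6, f:6; rest ⊤}
  B9: | IN=(all ⊤) | OUT={b:-4; rest ⊤}

Merge at B5: IN[B5] = OUT[B4] = {a: ⊤, b: ⊤, c: ⊤, d: ⊤, e: ⊤, f: ⊤}
Applying B5's transfer function to that IN value gives OUT[B5] (row B5 above).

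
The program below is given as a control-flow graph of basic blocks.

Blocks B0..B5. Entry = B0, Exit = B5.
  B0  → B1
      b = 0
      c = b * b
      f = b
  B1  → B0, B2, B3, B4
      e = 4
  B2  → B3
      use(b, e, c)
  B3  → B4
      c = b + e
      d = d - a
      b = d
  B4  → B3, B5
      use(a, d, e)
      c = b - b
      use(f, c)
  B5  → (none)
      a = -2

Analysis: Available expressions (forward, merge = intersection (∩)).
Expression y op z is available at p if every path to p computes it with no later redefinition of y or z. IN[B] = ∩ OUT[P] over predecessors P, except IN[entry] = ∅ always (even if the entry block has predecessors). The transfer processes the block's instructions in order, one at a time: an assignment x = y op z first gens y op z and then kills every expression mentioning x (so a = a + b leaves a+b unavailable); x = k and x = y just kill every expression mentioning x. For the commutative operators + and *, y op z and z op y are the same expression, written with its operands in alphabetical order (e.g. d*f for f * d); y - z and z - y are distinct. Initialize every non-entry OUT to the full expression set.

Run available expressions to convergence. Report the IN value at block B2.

Fixpoint table:
  B0: | IN={} | OUT={b*b}
  B1: | IN={b*b} | OUT={b*b}
  B2: | IN={b*b} | OUT={b*b}
  B3: | IN={} | OUT={}
  B4: | IN={} | OUT={b-b}
  B5: | IN={b-b} | OUT={b-b}

Merge at B2: IN[B2] = OUT[B1] = {b*b}

Answer: {b*b}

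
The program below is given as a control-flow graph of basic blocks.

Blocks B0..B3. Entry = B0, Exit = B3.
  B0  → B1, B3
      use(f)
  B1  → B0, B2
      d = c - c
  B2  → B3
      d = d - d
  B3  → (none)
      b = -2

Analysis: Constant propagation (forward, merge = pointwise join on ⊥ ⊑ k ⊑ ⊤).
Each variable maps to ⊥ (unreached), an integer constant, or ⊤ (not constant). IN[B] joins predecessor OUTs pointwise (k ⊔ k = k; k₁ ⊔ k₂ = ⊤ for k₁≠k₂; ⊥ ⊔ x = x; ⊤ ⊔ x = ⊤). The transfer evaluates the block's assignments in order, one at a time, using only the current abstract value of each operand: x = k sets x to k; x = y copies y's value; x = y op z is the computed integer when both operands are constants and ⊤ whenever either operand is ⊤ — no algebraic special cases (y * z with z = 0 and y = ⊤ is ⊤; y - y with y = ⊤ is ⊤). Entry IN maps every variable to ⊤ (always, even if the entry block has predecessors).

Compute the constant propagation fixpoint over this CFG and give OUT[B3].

Per-block solution:
  B0:   IN=(all ⊤)   OUT=(all ⊤)
  B1:   IN=(all ⊤)   OUT=(all ⊤)
  B2:   IN=(all ⊤)   OUT=(all ⊤)
  B3:   IN=(all ⊤)   OUT={b:-2; rest ⊤}

Merge at B3: IN[B3] = OUT[B0] ⊔ OUT[B2] = {a: ⊤, b: ⊤, c: ⊤, d: ⊤, e: ⊤, f: ⊤}
Applying B3's transfer function to that IN value gives OUT[B3] (row B3 above).

Answer: {a: ⊤, b: -2, c: ⊤, d: ⊤, e: ⊤, f: ⊤}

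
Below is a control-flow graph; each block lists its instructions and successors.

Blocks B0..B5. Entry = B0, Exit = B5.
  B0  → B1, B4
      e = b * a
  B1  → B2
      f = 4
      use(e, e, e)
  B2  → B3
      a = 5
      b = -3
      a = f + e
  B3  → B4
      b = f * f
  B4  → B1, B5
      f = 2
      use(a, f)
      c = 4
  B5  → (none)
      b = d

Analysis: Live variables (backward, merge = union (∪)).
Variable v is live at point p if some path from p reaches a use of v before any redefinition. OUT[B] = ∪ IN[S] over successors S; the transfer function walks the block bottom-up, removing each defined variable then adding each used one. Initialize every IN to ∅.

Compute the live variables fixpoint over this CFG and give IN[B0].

Answer: {a, b, d}

Derivation:
Converged values:
  B0:   IN={a, b, d}   OUT={a, d, e}
  B1:   IN={d, e}   OUT={d, e, f}
  B2:   IN={d, e, f}   OUT={a, d, e, f}
  B3:   IN={a, d, e, f}   OUT={a, d, e}
  B4:   IN={a, d, e}   OUT={d, e}
  B5:   IN={d}   OUT={}

Merge at B0: OUT[B0] = IN[B1] ⊔ IN[B4] = {a, d, e}
Applying B0's transfer function to that OUT value gives IN[B0] (row B0 above).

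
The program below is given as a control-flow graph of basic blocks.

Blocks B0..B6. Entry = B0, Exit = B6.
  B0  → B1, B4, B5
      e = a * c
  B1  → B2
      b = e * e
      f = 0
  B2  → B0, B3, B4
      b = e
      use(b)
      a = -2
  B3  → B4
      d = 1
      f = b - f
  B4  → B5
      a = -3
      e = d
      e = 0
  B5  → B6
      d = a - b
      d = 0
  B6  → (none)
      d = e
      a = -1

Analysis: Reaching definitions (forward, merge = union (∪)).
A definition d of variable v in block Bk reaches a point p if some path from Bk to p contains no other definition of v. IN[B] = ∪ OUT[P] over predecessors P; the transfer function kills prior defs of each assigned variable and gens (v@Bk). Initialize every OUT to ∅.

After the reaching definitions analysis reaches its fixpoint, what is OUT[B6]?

Converged values:
  B0:  IN={a@B2, b@B2, e@B0, f@B1}  OUT={a@B2, b@B2, e@B0, f@B1}
  B1:  IN={a@B2, b@B2, e@B0, f@B1}  OUT={a@B2, b@B1, e@B0, f@B1}
  B2:  IN={a@B2, b@B1, e@B0, f@B1}  OUT={a@B2, b@B2, e@B0, f@B1}
  B3:  IN={a@B2, b@B2, e@B0, f@B1}  OUT={a@B2, b@B2, d@B3, e@B0, f@B3}
  B4:  IN={a@B2, b@B2, d@B3, e@B0, f@B1, f@B3}  OUT={a@B4, b@B2, d@B3, e@B4, f@B1, f@B3}
  B5:  IN={a@B2, a@B4, b@B2, d@B3, e@B0, e@B4, f@B1, f@B3}  OUT={a@B2, a@B4, b@B2, d@B5, e@B0, e@B4, f@B1, f@B3}
  B6:  IN={a@B2, a@B4, b@B2, d@B5, e@B0, e@B4, f@B1, f@B3}  OUT={a@B6, b@B2, d@B6, e@B0, e@B4, f@B1, f@B3}

Merge at B6: IN[B6] = OUT[B5] = {a@B2, a@B4, b@B2, d@B5, e@B0, e@B4, f@B1, f@B3}
Applying B6's transfer function to that IN value gives OUT[B6] (row B6 above).

Answer: {a@B6, b@B2, d@B6, e@B0, e@B4, f@B1, f@B3}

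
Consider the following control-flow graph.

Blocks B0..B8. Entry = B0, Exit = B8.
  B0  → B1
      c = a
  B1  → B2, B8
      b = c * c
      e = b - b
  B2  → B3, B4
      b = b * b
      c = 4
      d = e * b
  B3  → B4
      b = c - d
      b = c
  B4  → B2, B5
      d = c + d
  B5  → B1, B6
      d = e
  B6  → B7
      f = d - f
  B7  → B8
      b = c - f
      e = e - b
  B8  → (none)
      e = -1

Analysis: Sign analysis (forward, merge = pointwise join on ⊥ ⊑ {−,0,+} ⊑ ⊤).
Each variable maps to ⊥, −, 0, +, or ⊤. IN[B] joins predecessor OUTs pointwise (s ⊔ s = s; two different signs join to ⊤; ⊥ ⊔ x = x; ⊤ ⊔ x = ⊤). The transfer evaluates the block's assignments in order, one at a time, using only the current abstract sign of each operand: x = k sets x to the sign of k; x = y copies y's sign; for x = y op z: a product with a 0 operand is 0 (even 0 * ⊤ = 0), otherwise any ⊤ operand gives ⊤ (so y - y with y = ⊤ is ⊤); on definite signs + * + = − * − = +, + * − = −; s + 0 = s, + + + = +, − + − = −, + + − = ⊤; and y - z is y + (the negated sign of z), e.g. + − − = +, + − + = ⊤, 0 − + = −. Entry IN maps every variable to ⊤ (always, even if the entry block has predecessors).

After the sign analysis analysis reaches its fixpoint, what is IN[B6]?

Fixpoint table:
  B0:   IN=(all ⊤)   OUT=(all ⊤)
  B1:   IN=(all ⊤)   OUT=(all ⊤)
  B2:   IN=(all ⊤)   OUT={c:+; rest ⊤}
  B3:   IN={c:+; rest ⊤}   OUT={b:+, c:+; rest ⊤}
  B4:   IN={c:+; rest ⊤}   OUT={c:+; rest ⊤}
  B5:   IN={c:+; rest ⊤}   OUT={c:+; rest ⊤}
  B6:   IN={c:+; rest ⊤}   OUT={c:+; rest ⊤}
  B7:   IN={c:+; rest ⊤}   OUT={c:+; rest ⊤}
  B8:   IN=(all ⊤)   OUT={e:-; rest ⊤}

Merge at B6: IN[B6] = OUT[B5] = {a: ⊤, b: ⊤, c: +, d: ⊤, e: ⊤, f: ⊤}

Answer: {a: ⊤, b: ⊤, c: +, d: ⊤, e: ⊤, f: ⊤}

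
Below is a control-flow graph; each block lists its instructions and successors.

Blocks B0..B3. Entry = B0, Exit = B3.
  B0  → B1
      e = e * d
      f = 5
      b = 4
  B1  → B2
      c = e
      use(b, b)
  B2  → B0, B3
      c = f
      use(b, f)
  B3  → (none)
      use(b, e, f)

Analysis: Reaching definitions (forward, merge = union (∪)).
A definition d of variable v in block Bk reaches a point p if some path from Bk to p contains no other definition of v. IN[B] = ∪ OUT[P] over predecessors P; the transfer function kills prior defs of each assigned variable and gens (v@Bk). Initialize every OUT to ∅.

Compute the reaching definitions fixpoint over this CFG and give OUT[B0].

Fixpoint table:
  B0:  IN={b@B0, c@B2, e@B0, f@B0}  OUT={b@B0, c@B2, e@B0, f@B0}
  B1:  IN={b@B0, c@B2, e@B0, f@B0}  OUT={b@B0, c@B1, e@B0, f@B0}
  B2:  IN={b@B0, c@B1, e@B0, f@B0}  OUT={b@B0, c@B2, e@B0, f@B0}
  B3:  IN={b@B0, c@B2, e@B0, f@B0}  OUT={b@B0, c@B2, e@B0, f@B0}

Merge at B0 (entry node, so the boundary value {} is joined with the incoming edge(s)): IN[B0] = {} ⊔ OUT[B2] = {b@B0, c@B2, e@B0, f@B0}
Applying B0's transfer function to that IN value gives OUT[B0] (row B0 above).

Answer: {b@B0, c@B2, e@B0, f@B0}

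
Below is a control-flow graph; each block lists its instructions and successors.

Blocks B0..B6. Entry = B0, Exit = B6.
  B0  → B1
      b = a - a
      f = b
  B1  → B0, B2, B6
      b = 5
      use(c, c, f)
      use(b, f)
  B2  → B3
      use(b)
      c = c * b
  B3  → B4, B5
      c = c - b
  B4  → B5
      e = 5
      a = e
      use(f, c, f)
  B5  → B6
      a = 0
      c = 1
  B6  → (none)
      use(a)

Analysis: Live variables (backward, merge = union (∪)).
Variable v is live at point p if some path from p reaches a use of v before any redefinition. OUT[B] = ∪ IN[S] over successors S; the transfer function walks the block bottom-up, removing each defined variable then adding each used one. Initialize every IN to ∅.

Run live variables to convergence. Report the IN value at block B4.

Answer: {c, f}

Working:
Converged values:
  B0:   IN={a, c}   OUT={a, c, f}
  B1:   IN={a, c, f}   OUT={a, b, c, f}
  B2:   IN={b, c, f}   OUT={b, c, f}
  B3:   IN={b, c, f}   OUT={c, f}
  B4:   IN={c, f}   OUT={}
  B5:   IN={}   OUT={a}
  B6:   IN={a}   OUT={}

Merge at B4: OUT[B4] = IN[B5] = {}
Applying B4's transfer function to that OUT value gives IN[B4] (row B4 above).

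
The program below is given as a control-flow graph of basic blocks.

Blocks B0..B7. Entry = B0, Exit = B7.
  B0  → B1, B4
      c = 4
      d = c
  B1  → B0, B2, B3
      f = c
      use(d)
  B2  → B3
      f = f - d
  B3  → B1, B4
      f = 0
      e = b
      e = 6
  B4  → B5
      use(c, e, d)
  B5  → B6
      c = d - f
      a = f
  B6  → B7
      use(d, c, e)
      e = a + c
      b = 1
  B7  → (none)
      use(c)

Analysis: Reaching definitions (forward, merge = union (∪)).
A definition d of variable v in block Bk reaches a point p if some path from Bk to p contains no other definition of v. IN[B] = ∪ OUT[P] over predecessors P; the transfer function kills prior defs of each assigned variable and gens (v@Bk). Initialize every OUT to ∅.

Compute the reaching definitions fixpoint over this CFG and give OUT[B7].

Fixpoint table:
  B0:   IN={c@B0, d@B0, e@B3, f@B1}   OUT={c@B0, d@B0, e@B3, f@B1}
  B1:   IN={c@B0, d@B0, e@B3, f@B1, f@B3}   OUT={c@B0, d@B0, e@B3, f@B1}
  B2:   IN={c@B0, d@B0, e@B3, f@B1}   OUT={c@B0, d@B0, e@B3, f@B2}
  B3:   IN={c@B0, d@B0, e@B3, f@B1, f@B2}   OUT={c@B0, d@B0, e@B3, f@B3}
  B4:   IN={c@B0, d@B0, e@B3, f@B1, f@B3}   OUT={c@B0, d@B0, e@B3, f@B1, f@B3}
  B5:   IN={c@B0, d@B0, e@B3, f@B1, f@B3}   OUT={a@B5, c@B5, d@B0, e@B3, f@B1, f@B3}
  B6:   IN={a@B5, c@B5, d@B0, e@B3, f@B1, f@B3}   OUT={a@B5, b@B6, c@B5, d@B0, e@B6, f@B1, f@B3}
  B7:   IN={a@B5, b@B6, c@B5, d@B0, e@B6, f@B1, f@B3}   OUT={a@B5, b@B6, c@B5, d@B0, e@B6, f@B1, f@B3}

Merge at B7: IN[B7] = OUT[B6] = {a@B5, b@B6, c@B5, d@B0, e@B6, f@B1, f@B3}
Applying B7's transfer function to that IN value gives OUT[B7] (row B7 above).

Answer: {a@B5, b@B6, c@B5, d@B0, e@B6, f@B1, f@B3}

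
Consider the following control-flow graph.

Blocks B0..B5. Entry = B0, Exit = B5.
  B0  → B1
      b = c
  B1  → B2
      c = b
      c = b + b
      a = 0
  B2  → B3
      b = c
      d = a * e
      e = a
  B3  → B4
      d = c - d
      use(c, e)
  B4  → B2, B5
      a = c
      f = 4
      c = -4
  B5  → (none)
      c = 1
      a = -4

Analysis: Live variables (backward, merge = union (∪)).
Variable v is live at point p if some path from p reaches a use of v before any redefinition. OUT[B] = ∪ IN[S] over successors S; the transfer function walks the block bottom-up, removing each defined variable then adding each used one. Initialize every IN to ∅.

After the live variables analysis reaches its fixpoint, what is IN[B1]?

Answer: {b, e}

Derivation:
Converged values:
  B0:   IN={c, e}   OUT={b, e}
  B1:   IN={b, e}   OUT={a, c, e}
  B2:   IN={a, c, e}   OUT={c, d, e}
  B3:   IN={c, d, e}   OUT={c, e}
  B4:   IN={c, e}   OUT={a, c, e}
  B5:   IN={}   OUT={}

Merge at B1: OUT[B1] = IN[B2] = {a, c, e}
Applying B1's transfer function to that OUT value gives IN[B1] (row B1 above).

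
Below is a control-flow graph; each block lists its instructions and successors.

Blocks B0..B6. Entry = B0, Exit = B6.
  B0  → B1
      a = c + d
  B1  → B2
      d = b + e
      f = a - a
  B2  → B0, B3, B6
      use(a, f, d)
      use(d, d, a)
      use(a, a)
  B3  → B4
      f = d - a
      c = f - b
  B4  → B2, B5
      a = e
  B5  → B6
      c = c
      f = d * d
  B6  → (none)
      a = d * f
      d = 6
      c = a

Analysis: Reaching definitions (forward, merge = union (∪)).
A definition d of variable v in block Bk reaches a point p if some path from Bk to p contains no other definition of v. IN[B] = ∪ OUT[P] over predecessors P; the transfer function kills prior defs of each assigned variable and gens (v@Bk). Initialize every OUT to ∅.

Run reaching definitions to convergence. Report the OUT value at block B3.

Answer: {a@B0, a@B4, c@B3, d@B1, f@B3}

Trace:
Fixpoint table:
  B0: | IN={a@B0, a@B4, c@B3, d@B1, f@B1, f@B3} | OUT={a@B0, c@B3, d@B1, f@B1, f@B3}
  B1: | IN={a@B0, c@B3, d@B1, f@B1, f@B3} | OUT={a@B0, c@B3, d@B1, f@B1}
  B2: | IN={a@B0, a@B4, c@B3, d@B1, f@B1, f@B3} | OUT={a@B0, a@B4, c@B3, d@B1, f@B1, f@B3}
  B3: | IN={a@B0, a@B4, c@B3, d@B1, f@B1, f@B3} | OUT={a@B0, a@B4, c@B3, d@B1, f@B3}
  B4: | IN={a@B0, a@B4, c@B3, d@B1, f@B3} | OUT={a@B4, c@B3, d@B1, f@B3}
  B5: | IN={a@B4, c@B3, d@B1, f@B3} | OUT={a@B4, c@B5, d@B1, f@B5}
  B6: | IN={a@B0, a@B4, c@B3, c@B5, d@B1, f@B1, f@B3, f@B5} | OUT={a@B6, c@B6, d@B6, f@B1, f@B3, f@B5}

Merge at B3: IN[B3] = OUT[B2] = {a@B0, a@B4, c@B3, d@B1, f@B1, f@B3}
Applying B3's transfer function to that IN value gives OUT[B3] (row B3 above).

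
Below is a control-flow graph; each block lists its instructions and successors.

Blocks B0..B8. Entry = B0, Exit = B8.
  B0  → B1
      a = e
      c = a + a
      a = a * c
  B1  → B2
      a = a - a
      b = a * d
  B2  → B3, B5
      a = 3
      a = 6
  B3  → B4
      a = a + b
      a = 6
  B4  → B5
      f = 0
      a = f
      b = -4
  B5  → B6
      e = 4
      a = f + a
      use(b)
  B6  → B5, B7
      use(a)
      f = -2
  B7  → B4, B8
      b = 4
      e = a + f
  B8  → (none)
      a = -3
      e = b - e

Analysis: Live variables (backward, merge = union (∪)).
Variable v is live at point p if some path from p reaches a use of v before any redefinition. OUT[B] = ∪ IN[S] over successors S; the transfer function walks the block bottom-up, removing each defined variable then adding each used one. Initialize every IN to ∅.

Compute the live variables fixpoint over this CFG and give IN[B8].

Answer: {b, e}

Working:
Per-block solution:
  B0:   IN={d, e, f}   OUT={a, d, f}
  B1:   IN={a, d, f}   OUT={b, f}
  B2:   IN={b, f}   OUT={a, b, f}
  B3:   IN={a, b}   OUT={}
  B4:   IN={}   OUT={a, b, f}
  B5:   IN={a, b, f}   OUT={a, b}
  B6:   IN={a, b}   OUT={a, b, f}
  B7:   IN={a, f}   OUT={b, e}
  B8:   IN={b, e}   OUT={}

B8 is the boundary node: OUT[B8] = {}
Applying B8's transfer function to that OUT value gives IN[B8] (row B8 above).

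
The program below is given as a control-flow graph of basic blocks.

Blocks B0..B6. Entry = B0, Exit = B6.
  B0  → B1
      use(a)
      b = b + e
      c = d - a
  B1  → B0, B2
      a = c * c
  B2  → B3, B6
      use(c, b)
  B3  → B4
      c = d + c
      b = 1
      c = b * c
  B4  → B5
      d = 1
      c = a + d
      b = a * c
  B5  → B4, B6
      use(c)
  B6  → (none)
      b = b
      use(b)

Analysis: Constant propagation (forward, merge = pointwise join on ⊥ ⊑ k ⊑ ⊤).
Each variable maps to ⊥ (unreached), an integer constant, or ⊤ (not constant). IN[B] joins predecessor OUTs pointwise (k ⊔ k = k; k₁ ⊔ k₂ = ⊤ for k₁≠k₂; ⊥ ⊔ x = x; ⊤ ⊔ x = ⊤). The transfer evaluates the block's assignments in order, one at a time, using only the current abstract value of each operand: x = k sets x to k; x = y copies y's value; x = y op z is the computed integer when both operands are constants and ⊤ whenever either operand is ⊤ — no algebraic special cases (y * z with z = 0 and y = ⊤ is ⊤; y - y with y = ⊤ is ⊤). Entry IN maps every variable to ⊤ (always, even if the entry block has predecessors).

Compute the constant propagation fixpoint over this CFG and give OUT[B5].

Answer: {a: ⊤, b: ⊤, c: ⊤, d: 1, e: ⊤, f: ⊤}

Trace:
Converged values:
  B0:  IN=(all ⊤)  OUT=(all ⊤)
  B1:  IN=(all ⊤)  OUT=(all ⊤)
  B2:  IN=(all ⊤)  OUT=(all ⊤)
  B3:  IN=(all ⊤)  OUT={b:1; rest ⊤}
  B4:  IN=(all ⊤)  OUT={d:1; rest ⊤}
  B5:  IN={d:1; rest ⊤}  OUT={d:1; rest ⊤}
  B6:  IN=(all ⊤)  OUT=(all ⊤)

Merge at B5: IN[B5] = OUT[B4] = {a: ⊤, b: ⊤, c: ⊤, d: 1, e: ⊤, f: ⊤}
Applying B5's transfer function to that IN value gives OUT[B5] (row B5 above).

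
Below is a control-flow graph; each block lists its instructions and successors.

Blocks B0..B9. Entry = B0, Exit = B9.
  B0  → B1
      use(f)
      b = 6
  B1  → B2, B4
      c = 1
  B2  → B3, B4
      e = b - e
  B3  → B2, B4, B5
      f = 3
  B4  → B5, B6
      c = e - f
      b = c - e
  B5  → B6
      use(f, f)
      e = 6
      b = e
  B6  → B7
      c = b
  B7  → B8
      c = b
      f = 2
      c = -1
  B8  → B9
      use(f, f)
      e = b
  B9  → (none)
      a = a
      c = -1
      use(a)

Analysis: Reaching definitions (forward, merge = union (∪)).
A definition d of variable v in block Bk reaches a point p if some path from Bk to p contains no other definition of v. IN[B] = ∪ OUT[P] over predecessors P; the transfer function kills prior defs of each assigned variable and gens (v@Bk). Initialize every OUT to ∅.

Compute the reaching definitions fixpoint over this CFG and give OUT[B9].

Answer: {a@B9, b@B4, b@B5, c@B9, e@B8, f@B7}

Derivation:
Fixpoint table:
  B0: | IN={} | OUT={b@B0}
  B1: | IN={b@B0} | OUT={b@B0, c@B1}
  B2: | IN={b@B0, c@B1, e@B2, f@B3} | OUT={b@B0, c@B1, e@B2, f@B3}
  B3: | IN={b@B0, c@B1, e@B2, f@B3} | OUT={b@B0, c@B1, e@B2, f@B3}
  B4: | IN={b@B0, c@B1, e@B2, f@B3} | OUT={b@B4, c@B4, e@B2, f@B3}
  B5: | IN={b@B0, b@B4, c@B1, c@B4, e@B2, f@B3} | OUT={b@B5, c@B1, c@B4, e@B5, f@B3}
  B6: | IN={b@B4, b@B5, c@B1, c@B4, e@B2, e@B5, f@B3} | OUT={b@B4, b@B5, c@B6, e@B2, e@B5, f@B3}
  B7: | IN={b@B4, b@B5, c@B6, e@B2, e@B5, f@B3} | OUT={b@B4, b@B5, c@B7, e@B2, e@B5, f@B7}
  B8: | IN={b@B4, b@B5, c@B7, e@B2, e@B5, f@B7} | OUT={b@B4, b@B5, c@B7, e@B8, f@B7}
  B9: | IN={b@B4, b@B5, c@B7, e@B8, f@B7} | OUT={a@B9, b@B4, b@B5, c@B9, e@B8, f@B7}

Merge at B9: IN[B9] = OUT[B8] = {b@B4, b@B5, c@B7, e@B8, f@B7}
Applying B9's transfer function to that IN value gives OUT[B9] (row B9 above).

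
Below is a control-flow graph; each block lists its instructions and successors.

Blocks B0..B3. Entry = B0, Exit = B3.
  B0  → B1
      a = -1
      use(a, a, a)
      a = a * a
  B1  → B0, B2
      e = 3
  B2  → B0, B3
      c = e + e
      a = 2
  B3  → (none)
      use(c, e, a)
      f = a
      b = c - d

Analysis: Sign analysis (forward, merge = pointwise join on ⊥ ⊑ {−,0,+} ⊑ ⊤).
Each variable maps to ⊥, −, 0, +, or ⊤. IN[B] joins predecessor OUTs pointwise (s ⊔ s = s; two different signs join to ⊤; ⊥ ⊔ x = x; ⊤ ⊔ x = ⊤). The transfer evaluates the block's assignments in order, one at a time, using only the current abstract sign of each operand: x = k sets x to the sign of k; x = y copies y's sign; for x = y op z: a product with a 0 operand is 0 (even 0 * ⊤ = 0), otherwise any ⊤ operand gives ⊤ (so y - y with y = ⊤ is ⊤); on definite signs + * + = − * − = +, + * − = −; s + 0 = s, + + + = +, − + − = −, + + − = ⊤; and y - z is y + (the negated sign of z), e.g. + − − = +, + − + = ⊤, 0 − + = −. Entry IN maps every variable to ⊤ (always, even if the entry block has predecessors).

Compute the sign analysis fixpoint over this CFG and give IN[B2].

Fixpoint table:
  B0: | IN=(all ⊤) | OUT={a:+; rest ⊤}
  B1: | IN={a:+; rest ⊤} | OUT={a:+, e:+; rest ⊤}
  B2: | IN={a:+, e:+; rest ⊤} | OUT={a:+, c:+, e:+; rest ⊤}
  B3: | IN={a:+, c:+, e:+; rest ⊤} | OUT={a:+, c:+, e:+, f:+; rest ⊤}

Merge at B2: IN[B2] = OUT[B1] = {a: +, b: ⊤, c: ⊤, d: ⊤, e: +, f: ⊤}

Answer: {a: +, b: ⊤, c: ⊤, d: ⊤, e: +, f: ⊤}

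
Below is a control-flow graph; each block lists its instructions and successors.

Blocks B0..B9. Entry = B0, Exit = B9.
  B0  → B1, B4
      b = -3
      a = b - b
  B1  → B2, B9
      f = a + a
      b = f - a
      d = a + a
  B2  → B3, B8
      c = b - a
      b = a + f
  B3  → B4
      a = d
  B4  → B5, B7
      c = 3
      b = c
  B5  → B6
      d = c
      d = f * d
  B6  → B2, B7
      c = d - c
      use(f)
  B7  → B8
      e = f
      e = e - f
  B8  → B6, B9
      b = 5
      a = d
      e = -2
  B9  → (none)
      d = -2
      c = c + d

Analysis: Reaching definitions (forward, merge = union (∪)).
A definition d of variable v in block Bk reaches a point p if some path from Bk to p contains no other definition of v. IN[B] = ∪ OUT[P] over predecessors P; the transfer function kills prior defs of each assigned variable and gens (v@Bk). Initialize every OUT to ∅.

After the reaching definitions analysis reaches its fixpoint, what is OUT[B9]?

Answer: {a@B0, a@B8, b@B1, b@B8, c@B9, d@B9, e@B8, f@B1}

Derivation:
Fixpoint table:
  B0:   IN={}   OUT={a@B0, b@B0}
  B1:   IN={a@B0, b@B0}   OUT={a@B0, b@B1, d@B1, f@B1}
  B2:   IN={a@B0, a@B3, a@B8, b@B1, b@B4, b@B8, c@B6, d@B1, d@B5, e@B8, f@B1}   OUT={a@B0, a@B3, a@B8, b@B2, c@B2, d@B1, d@B5, e@B8, f@B1}
  B3:   IN={a@B0, a@B3, a@B8, b@B2, c@B2, d@B1, d@B5, e@B8, f@B1}   OUT={a@B3, b@B2, c@B2, d@B1, d@B5, e@B8, f@B1}
  B4:   IN={a@B0, a@B3, b@B0, b@B2, c@B2, d@B1, d@B5, e@B8, f@B1}   OUT={a@B0, a@B3, b@B4, c@B4, d@B1, d@B5, e@B8, f@B1}
  B5:   IN={a@B0, a@B3, b@B4, c@B4, d@B1, d@B5, e@B8, f@B1}   OUT={a@B0, a@B3, b@B4, c@B4, d@B5, e@B8, f@B1}
  B6:   IN={a@B0, a@B3, a@B8, b@B4, b@B8, c@B2, c@B4, c@B6, d@B1, d@B5, e@B8, f@B1}   OUT={a@B0, a@B3, a@B8, b@B4, b@B8, c@B6, d@B1, d@B5, e@B8, f@B1}
  B7:   IN={a@B0, a@B3, a@B8, b@B4, b@B8, c@B4, c@B6, d@B1, d@B5, e@B8, f@B1}   OUT={a@B0, a@B3, a@B8, b@B4, b@B8, c@B4, c@B6, d@B1, d@B5, e@B7, f@B1}
  B8:   IN={a@B0, a@B3, a@B8, b@B2, b@B4, b@B8, c@B2, c@B4, c@B6, d@B1, d@B5, e@B7, e@B8, f@B1}   OUT={a@B8, b@B8, c@B2, c@B4, c@B6, d@B1, d@B5, e@B8, f@B1}
  B9:   IN={a@B0, a@B8, b@B1, b@B8, c@B2, c@B4, c@B6, d@B1, d@B5, e@B8, f@B1}   OUT={a@B0, a@B8, b@B1, b@B8, c@B9, d@B9, e@B8, f@B1}

Merge at B9: IN[B9] = OUT[B1] ⊔ OUT[B8] = {a@B0, a@B8, b@B1, b@B8, c@B2, c@B4, c@B6, d@B1, d@B5, e@B8, f@B1}
Applying B9's transfer function to that IN value gives OUT[B9] (row B9 above).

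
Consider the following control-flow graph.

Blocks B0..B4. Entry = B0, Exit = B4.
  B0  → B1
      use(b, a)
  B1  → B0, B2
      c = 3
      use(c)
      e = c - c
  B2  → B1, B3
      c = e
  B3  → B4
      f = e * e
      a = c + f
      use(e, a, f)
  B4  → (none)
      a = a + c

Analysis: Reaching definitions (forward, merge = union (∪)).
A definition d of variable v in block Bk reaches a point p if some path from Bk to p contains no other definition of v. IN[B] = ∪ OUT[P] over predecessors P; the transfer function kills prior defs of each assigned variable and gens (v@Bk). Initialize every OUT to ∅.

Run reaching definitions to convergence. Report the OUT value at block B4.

Answer: {a@B4, c@B2, e@B1, f@B3}

Trace:
Per-block solution:
  B0:  IN={c@B1, e@B1}  OUT={c@B1, e@B1}
  B1:  IN={c@B1, c@B2, e@B1}  OUT={c@B1, e@B1}
  B2:  IN={c@B1, e@B1}  OUT={c@B2, e@B1}
  B3:  IN={c@B2, e@B1}  OUT={a@B3, c@B2, e@B1, f@B3}
  B4:  IN={a@B3, c@B2, e@B1, f@B3}  OUT={a@B4, c@B2, e@B1, f@B3}

Merge at B4: IN[B4] = OUT[B3] = {a@B3, c@B2, e@B1, f@B3}
Applying B4's transfer function to that IN value gives OUT[B4] (row B4 above).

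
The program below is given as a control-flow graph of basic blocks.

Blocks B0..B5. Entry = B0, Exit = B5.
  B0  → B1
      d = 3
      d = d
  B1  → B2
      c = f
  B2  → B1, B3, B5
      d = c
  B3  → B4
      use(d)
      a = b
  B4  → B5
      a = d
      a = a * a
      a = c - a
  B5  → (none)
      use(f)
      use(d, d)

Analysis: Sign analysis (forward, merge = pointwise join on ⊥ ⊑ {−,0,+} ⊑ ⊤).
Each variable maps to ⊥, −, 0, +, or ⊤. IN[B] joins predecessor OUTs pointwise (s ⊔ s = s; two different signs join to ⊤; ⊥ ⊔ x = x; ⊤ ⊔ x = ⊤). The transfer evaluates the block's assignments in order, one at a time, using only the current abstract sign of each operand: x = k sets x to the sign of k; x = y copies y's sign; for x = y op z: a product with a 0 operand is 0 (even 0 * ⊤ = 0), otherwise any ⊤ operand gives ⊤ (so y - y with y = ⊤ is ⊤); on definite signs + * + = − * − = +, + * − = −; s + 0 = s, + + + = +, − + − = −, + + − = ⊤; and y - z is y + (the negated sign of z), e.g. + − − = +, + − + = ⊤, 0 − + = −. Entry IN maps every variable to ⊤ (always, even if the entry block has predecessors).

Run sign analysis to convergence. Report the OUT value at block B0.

Answer: {a: ⊤, b: ⊤, c: ⊤, d: +, e: ⊤, f: ⊤}

Working:
Per-block solution:
  B0: | IN=(all ⊤) | OUT={d:+; rest ⊤}
  B1: | IN=(all ⊤) | OUT=(all ⊤)
  B2: | IN=(all ⊤) | OUT=(all ⊤)
  B3: | IN=(all ⊤) | OUT=(all ⊤)
  B4: | IN=(all ⊤) | OUT=(all ⊤)
  B5: | IN=(all ⊤) | OUT=(all ⊤)

B0 is the boundary node: IN[B0] = {a: ⊤, b: ⊤, c: ⊤, d: ⊤, e: ⊤, f: ⊤}
Applying B0's transfer function to that IN value gives OUT[B0] (row B0 above).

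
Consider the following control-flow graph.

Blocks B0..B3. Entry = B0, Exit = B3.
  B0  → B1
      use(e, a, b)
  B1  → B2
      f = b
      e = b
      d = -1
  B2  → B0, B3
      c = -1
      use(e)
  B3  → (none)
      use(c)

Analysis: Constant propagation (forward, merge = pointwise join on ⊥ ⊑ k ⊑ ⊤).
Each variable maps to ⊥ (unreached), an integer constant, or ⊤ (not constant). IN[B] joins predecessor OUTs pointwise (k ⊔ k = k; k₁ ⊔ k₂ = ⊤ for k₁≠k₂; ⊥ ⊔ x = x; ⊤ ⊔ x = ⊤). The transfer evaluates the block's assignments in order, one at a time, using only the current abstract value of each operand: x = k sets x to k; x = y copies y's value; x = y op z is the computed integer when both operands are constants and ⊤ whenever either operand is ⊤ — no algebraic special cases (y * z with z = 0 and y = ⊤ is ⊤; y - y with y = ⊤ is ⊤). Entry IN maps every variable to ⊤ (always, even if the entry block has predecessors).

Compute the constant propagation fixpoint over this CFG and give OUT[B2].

Fixpoint table:
  B0:   IN=(all ⊤)   OUT=(all ⊤)
  B1:   IN=(all ⊤)   OUT={d:-1; rest ⊤}
  B2:   IN={d:-1; rest ⊤}   OUT={c:-1, d:-1; rest ⊤}
  B3:   IN={c:-1, d:-1; rest ⊤}   OUT={c:-1, d:-1; rest ⊤}

Merge at B2: IN[B2] = OUT[B1] = {a: ⊤, b: ⊤, c: ⊤, d: -1, e: ⊤, f: ⊤}
Applying B2's transfer function to that IN value gives OUT[B2] (row B2 above).

Answer: {a: ⊤, b: ⊤, c: -1, d: -1, e: ⊤, f: ⊤}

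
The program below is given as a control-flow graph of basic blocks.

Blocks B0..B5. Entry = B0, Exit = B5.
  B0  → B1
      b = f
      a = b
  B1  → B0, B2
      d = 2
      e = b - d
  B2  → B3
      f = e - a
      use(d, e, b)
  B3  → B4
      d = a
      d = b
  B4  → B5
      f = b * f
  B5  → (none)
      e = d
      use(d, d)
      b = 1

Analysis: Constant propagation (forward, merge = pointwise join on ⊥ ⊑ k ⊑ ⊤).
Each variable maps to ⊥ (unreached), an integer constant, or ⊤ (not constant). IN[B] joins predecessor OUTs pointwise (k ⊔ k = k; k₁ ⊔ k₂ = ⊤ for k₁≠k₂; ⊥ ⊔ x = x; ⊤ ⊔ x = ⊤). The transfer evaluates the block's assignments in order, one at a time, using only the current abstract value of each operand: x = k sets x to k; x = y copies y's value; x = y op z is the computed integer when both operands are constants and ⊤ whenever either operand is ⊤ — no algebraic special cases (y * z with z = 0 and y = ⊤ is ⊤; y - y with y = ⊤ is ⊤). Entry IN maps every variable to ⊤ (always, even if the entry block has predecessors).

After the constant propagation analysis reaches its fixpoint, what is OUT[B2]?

Fixpoint table:
  B0:   IN=(all ⊤)   OUT=(all ⊤)
  B1:   IN=(all ⊤)   OUT={d:2; rest ⊤}
  B2:   IN={d:2; rest ⊤}   OUT={d:2; rest ⊤}
  B3:   IN={d:2; rest ⊤}   OUT=(all ⊤)
  B4:   IN=(all ⊤)   OUT=(all ⊤)
  B5:   IN=(all ⊤)   OUT={b:1; rest ⊤}

Merge at B2: IN[B2] = OUT[B1] = {a: ⊤, b: ⊤, c: ⊤, d: 2, e: ⊤, f: ⊤}
Applying B2's transfer function to that IN value gives OUT[B2] (row B2 above).

Answer: {a: ⊤, b: ⊤, c: ⊤, d: 2, e: ⊤, f: ⊤}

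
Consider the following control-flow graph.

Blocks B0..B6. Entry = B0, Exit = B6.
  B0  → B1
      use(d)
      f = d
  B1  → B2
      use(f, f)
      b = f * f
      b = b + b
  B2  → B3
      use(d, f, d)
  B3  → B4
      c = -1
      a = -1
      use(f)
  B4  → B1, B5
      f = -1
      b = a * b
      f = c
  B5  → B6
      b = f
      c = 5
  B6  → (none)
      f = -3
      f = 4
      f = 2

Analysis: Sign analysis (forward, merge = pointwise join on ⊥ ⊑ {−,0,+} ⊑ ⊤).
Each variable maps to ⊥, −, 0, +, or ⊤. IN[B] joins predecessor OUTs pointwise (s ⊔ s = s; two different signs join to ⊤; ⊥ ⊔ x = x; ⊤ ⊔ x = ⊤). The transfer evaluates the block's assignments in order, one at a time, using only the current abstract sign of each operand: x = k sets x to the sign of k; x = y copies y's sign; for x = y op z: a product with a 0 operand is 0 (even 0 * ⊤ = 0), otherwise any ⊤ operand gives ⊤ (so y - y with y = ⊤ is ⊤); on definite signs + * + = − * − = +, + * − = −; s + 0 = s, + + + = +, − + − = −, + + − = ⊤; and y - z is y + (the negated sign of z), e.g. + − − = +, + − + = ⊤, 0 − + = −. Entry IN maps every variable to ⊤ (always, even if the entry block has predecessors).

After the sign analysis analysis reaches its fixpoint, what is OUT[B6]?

Per-block solution:
  B0:   IN=(all ⊤)   OUT=(all ⊤)
  B1:   IN=(all ⊤)   OUT=(all ⊤)
  B2:   IN=(all ⊤)   OUT=(all ⊤)
  B3:   IN=(all ⊤)   OUT={a:-, c:-; rest ⊤}
  B4:   IN={a:-, c:-; rest ⊤}   OUT={a:-, c:-, f:-; rest ⊤}
  B5:   IN={a:-, c:-, f:-; rest ⊤}   OUT={a:-, b:-, c:+, f:-; rest ⊤}
  B6:   IN={a:-, b:-, c:+, f:-; rest ⊤}   OUT={a:-, b:-, c:+, f:+; rest ⊤}

Merge at B6: IN[B6] = OUT[B5] = {a: -, b: -, c: +, d: ⊤, e: ⊤, f: -}
Applying B6's transfer function to that IN value gives OUT[B6] (row B6 above).

Answer: {a: -, b: -, c: +, d: ⊤, e: ⊤, f: +}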